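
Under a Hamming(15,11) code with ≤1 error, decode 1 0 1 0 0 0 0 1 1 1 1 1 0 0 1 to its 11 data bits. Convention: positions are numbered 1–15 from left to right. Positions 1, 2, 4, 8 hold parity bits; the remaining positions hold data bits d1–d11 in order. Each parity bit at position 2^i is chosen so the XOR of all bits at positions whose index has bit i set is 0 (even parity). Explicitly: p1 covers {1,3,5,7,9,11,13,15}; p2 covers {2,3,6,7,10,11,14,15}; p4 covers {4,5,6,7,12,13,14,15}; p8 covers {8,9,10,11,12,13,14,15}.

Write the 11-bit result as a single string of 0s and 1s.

10001111001

s1 (pos 1,3,5,7,9,11,13,15): 1⊕1⊕0⊕0⊕1⊕1⊕0⊕1 = 1
s2 (pos 2,3,6,7,10,11,14,15): 0⊕1⊕0⊕0⊕1⊕1⊕0⊕1 = 0
s4 (pos 4,5,6,7,12,13,14,15): 0⊕0⊕0⊕0⊕1⊕0⊕0⊕1 = 0
s8 (pos 8,9,10,11,12,13,14,15): 1⊕1⊕1⊕1⊕1⊕0⊕0⊕1 = 0
Syndrome s8…s1 = 0001 → error at position 1.
Flip position 1: 101000011111001 → 001000011111001
Read data bits from positions 3,5,6,7,9,10,11,12,13,14,15: 10001111001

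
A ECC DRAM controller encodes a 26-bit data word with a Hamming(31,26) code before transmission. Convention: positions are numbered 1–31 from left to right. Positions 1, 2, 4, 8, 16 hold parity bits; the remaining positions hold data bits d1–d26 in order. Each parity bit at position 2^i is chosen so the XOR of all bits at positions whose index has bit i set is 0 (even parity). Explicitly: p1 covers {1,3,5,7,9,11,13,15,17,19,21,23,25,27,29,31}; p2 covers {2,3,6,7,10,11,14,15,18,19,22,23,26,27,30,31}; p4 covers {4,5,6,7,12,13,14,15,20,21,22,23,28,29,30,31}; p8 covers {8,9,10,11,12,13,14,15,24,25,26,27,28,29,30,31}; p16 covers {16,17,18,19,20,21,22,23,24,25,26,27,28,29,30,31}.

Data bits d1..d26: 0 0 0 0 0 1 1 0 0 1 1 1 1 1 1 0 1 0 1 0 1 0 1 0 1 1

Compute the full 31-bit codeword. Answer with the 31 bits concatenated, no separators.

Place data at non-parity positions: p1 p2 0 p4 0 0 0 p8 0 1 1 0 0 1 1 p16 1 1 1 1 0 1 0 1 0 1 0 1 0 1 1
p1 (pos 1,3,5,7,9,11,13,15,17,19,21,23,25,27,29,31): XOR of data positions = 0⊕0⊕0⊕0⊕1⊕0⊕1⊕1⊕1⊕0⊕0⊕0⊕0⊕0⊕1 = 1
p2 (pos 2,3,6,7,10,11,14,15,18,19,22,23,26,27,30,31): XOR of data positions = 0⊕0⊕0⊕1⊕1⊕1⊕1⊕1⊕1⊕1⊕0⊕1⊕0⊕1⊕1 = 0
p4 (pos 4,5,6,7,12,13,14,15,20,21,22,23,28,29,30,31): XOR of data positions = 0⊕0⊕0⊕0⊕0⊕1⊕1⊕1⊕0⊕1⊕0⊕1⊕0⊕1⊕1 = 1
p8 (pos 8,9,10,11,12,13,14,15,24,25,26,27,28,29,30,31): XOR of data positions = 0⊕1⊕1⊕0⊕0⊕1⊕1⊕1⊕0⊕1⊕0⊕1⊕0⊕1⊕1 = 1
p16 (pos 16,17,18,19,20,21,22,23,24,25,26,27,28,29,30,31): XOR of data positions = 1⊕1⊕1⊕1⊕0⊕1⊕0⊕1⊕0⊕1⊕0⊕1⊕0⊕1⊕1 = 0
Codeword: 1001000101100110111101010101011

1001000101100110111101010101011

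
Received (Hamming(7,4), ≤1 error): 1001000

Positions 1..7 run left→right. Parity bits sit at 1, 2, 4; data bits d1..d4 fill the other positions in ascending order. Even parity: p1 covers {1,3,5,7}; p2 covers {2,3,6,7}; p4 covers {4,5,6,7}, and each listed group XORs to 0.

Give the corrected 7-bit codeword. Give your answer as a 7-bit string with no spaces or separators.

1001100

s1 (pos 1,3,5,7): 1⊕0⊕0⊕0 = 1
s2 (pos 2,3,6,7): 0⊕0⊕0⊕0 = 0
s4 (pos 4,5,6,7): 1⊕0⊕0⊕0 = 1
Syndrome s4…s1 = 101 → error at position 5.
Flip position 5: 1001000 → 1001100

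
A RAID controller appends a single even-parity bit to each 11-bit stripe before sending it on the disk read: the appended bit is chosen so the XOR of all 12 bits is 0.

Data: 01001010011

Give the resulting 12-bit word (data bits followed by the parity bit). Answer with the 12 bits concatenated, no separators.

XOR of the 11 data bits: 0⊕1⊕0⊕0⊕1⊕0⊕1⊕0⊕0⊕1⊕1 = 1
Parity bit = 1 (so all 12 bits XOR to 0).

010010100111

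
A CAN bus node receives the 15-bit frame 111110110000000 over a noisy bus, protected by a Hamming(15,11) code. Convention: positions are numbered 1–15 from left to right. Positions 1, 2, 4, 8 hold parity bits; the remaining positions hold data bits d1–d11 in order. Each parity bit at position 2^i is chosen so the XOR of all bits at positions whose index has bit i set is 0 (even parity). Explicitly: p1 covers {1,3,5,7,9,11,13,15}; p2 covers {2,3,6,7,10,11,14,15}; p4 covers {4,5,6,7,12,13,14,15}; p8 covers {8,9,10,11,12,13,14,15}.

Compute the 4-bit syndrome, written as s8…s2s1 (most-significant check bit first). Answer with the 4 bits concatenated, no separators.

s1 (pos 1,3,5,7,9,11,13,15): 1⊕1⊕1⊕1⊕0⊕0⊕0⊕0 = 0
s2 (pos 2,3,6,7,10,11,14,15): 1⊕1⊕0⊕1⊕0⊕0⊕0⊕0 = 1
s4 (pos 4,5,6,7,12,13,14,15): 1⊕1⊕0⊕1⊕0⊕0⊕0⊕0 = 1
s8 (pos 8,9,10,11,12,13,14,15): 1⊕0⊕0⊕0⊕0⊕0⊕0⊕0 = 1
Syndrome s8…s1 = 1110 → error at position 14.

1110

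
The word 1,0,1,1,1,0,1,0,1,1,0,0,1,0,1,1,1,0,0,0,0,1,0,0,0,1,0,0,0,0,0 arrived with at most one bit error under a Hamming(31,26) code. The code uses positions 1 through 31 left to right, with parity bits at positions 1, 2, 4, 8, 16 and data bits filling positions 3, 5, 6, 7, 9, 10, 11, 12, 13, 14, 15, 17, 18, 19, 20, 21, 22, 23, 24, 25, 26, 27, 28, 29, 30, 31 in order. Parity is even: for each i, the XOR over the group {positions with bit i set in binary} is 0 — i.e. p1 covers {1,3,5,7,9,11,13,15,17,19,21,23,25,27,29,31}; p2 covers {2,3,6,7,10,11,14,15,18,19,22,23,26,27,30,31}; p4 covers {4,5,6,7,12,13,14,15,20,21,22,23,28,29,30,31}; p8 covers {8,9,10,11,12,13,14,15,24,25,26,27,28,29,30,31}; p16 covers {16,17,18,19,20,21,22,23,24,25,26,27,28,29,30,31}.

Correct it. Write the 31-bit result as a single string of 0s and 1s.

s1 (pos 1,3,5,7,9,11,13,15,17,19,21,23,25,27,29,31): 1⊕1⊕1⊕1⊕1⊕0⊕1⊕1⊕1⊕0⊕0⊕0⊕0⊕0⊕0⊕0 = 0
s2 (pos 2,3,6,7,10,11,14,15,18,19,22,23,26,27,30,31): 0⊕1⊕0⊕1⊕1⊕0⊕0⊕1⊕0⊕0⊕1⊕0⊕1⊕0⊕0⊕0 = 0
s4 (pos 4,5,6,7,12,13,14,15,20,21,22,23,28,29,30,31): 1⊕1⊕0⊕1⊕0⊕1⊕0⊕1⊕0⊕0⊕1⊕0⊕0⊕0⊕0⊕0 = 0
s8 (pos 8,9,10,11,12,13,14,15,24,25,26,27,28,29,30,31): 0⊕1⊕1⊕0⊕0⊕1⊕0⊕1⊕0⊕0⊕1⊕0⊕0⊕0⊕0⊕0 = 1
s16 (pos 16,17,18,19,20,21,22,23,24,25,26,27,28,29,30,31): 1⊕1⊕0⊕0⊕0⊕0⊕1⊕0⊕0⊕0⊕1⊕0⊕0⊕0⊕0⊕0 = 0
Syndrome s16…s1 = 01000 → error at position 8.
Flip position 8: 1011101011001011100001000100000 → 1011101111001011100001000100000

1011101111001011100001000100000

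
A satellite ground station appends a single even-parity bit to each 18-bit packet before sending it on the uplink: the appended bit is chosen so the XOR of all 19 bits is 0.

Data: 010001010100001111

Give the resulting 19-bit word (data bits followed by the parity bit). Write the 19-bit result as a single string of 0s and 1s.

XOR of the 18 data bits: 0⊕1⊕0⊕0⊕0⊕1⊕0⊕1⊕0⊕1⊕0⊕0⊕0⊕0⊕1⊕1⊕1⊕1 = 0
Parity bit = 0 (so all 19 bits XOR to 0).

0100010101000011110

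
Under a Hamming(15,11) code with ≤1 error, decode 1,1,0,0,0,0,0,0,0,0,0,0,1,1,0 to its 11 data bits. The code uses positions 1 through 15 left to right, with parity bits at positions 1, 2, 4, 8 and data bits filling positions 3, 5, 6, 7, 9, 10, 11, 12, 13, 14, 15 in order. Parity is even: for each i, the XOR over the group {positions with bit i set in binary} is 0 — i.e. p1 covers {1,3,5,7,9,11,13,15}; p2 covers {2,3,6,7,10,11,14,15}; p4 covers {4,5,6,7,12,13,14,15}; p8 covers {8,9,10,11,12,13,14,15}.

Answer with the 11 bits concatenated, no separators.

s1 (pos 1,3,5,7,9,11,13,15): 1⊕0⊕0⊕0⊕0⊕0⊕1⊕0 = 0
s2 (pos 2,3,6,7,10,11,14,15): 1⊕0⊕0⊕0⊕0⊕0⊕1⊕0 = 0
s4 (pos 4,5,6,7,12,13,14,15): 0⊕0⊕0⊕0⊕0⊕1⊕1⊕0 = 0
s8 (pos 8,9,10,11,12,13,14,15): 0⊕0⊕0⊕0⊕0⊕1⊕1⊕0 = 0
Syndrome s8…s1 = 0000 → no error.
Read data bits from positions 3,5,6,7,9,10,11,12,13,14,15: 00000000110

00000000110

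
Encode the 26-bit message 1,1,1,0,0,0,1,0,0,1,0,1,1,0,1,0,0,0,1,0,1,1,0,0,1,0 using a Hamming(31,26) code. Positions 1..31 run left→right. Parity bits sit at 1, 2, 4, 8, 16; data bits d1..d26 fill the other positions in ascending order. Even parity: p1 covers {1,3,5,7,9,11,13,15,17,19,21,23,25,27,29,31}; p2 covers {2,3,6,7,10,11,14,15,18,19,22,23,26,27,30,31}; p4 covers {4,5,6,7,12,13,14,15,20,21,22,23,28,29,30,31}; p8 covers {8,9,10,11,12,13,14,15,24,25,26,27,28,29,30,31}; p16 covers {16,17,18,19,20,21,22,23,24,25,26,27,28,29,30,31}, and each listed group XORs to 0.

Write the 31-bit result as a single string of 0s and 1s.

Place data at non-parity positions: p1 p2 1 p4 1 1 0 p8 0 0 1 0 0 1 0 p16 1 1 0 1 0 0 0 1 0 1 1 0 0 1 0
p1 (pos 1,3,5,7,9,11,13,15,17,19,21,23,25,27,29,31): XOR of data positions = 1⊕1⊕0⊕0⊕1⊕0⊕0⊕1⊕0⊕0⊕0⊕0⊕1⊕0⊕0 = 1
p2 (pos 2,3,6,7,10,11,14,15,18,19,22,23,26,27,30,31): XOR of data positions = 1⊕1⊕0⊕0⊕1⊕1⊕0⊕1⊕0⊕0⊕0⊕1⊕1⊕1⊕0 = 0
p4 (pos 4,5,6,7,12,13,14,15,20,21,22,23,28,29,30,31): XOR of data positions = 1⊕1⊕0⊕0⊕0⊕1⊕0⊕1⊕0⊕0⊕0⊕0⊕0⊕1⊕0 = 1
p8 (pos 8,9,10,11,12,13,14,15,24,25,26,27,28,29,30,31): XOR of data positions = 0⊕0⊕1⊕0⊕0⊕1⊕0⊕1⊕0⊕1⊕1⊕0⊕0⊕1⊕0 = 0
p16 (pos 16,17,18,19,20,21,22,23,24,25,26,27,28,29,30,31): XOR of data positions = 1⊕1⊕0⊕1⊕0⊕0⊕0⊕1⊕0⊕1⊕1⊕0⊕0⊕1⊕0 = 1
Codeword: 1011110000100101110100010110010

1011110000100101110100010110010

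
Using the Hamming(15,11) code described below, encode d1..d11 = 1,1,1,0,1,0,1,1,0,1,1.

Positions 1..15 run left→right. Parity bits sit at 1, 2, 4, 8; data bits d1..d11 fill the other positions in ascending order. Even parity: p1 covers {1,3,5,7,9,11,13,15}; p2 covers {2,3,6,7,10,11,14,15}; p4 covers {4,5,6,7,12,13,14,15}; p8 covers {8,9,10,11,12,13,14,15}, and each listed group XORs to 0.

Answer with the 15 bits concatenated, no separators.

Place data at non-parity positions: p1 p2 1 p4 1 1 0 p8 1 0 1 1 0 1 1
p1 (pos 1,3,5,7,9,11,13,15): XOR of data positions = 1⊕1⊕0⊕1⊕1⊕0⊕1 = 1
p2 (pos 2,3,6,7,10,11,14,15): XOR of data positions = 1⊕1⊕0⊕0⊕1⊕1⊕1 = 1
p4 (pos 4,5,6,7,12,13,14,15): XOR of data positions = 1⊕1⊕0⊕1⊕0⊕1⊕1 = 1
p8 (pos 8,9,10,11,12,13,14,15): XOR of data positions = 1⊕0⊕1⊕1⊕0⊕1⊕1 = 1
Codeword: 111111011011011

111111011011011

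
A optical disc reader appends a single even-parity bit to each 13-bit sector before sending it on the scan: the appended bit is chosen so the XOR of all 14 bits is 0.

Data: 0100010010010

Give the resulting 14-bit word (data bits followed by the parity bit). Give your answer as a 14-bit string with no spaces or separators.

XOR of the 13 data bits: 0⊕1⊕0⊕0⊕0⊕1⊕0⊕0⊕1⊕0⊕0⊕1⊕0 = 0
Parity bit = 0 (so all 14 bits XOR to 0).

01000100100100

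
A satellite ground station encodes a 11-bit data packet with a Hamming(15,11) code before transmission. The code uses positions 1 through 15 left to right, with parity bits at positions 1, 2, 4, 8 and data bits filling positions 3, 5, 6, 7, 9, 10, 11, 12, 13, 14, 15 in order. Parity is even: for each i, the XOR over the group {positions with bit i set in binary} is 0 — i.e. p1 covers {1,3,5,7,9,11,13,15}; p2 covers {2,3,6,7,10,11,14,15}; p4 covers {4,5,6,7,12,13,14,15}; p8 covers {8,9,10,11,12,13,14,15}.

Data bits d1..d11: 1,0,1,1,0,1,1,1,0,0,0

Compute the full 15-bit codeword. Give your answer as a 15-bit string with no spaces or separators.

Place data at non-parity positions: p1 p2 1 p4 0 1 1 p8 0 1 1 1 0 0 0
p1 (pos 1,3,5,7,9,11,13,15): XOR of data positions = 1⊕0⊕1⊕0⊕1⊕0⊕0 = 1
p2 (pos 2,3,6,7,10,11,14,15): XOR of data positions = 1⊕1⊕1⊕1⊕1⊕0⊕0 = 1
p4 (pos 4,5,6,7,12,13,14,15): XOR of data positions = 0⊕1⊕1⊕1⊕0⊕0⊕0 = 1
p8 (pos 8,9,10,11,12,13,14,15): XOR of data positions = 0⊕1⊕1⊕1⊕0⊕0⊕0 = 1
Codeword: 111101110111000

111101110111000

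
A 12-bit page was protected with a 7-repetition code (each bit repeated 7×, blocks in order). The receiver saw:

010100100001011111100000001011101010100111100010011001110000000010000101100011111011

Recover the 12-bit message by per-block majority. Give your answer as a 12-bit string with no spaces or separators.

001011010001

Block 1 (0101001): 3 ones → 0
Block 2 (0000101): 2 ones → 0
Block 3 (1111100): 5 ones → 1
Block 4 (0000010): 1 one → 0
Block 5 (1110101): 5 ones → 1
Block 6 (0100111): 4 ones → 1
Block 7 (1000100): 2 ones → 0
Block 8 (1100111): 5 ones → 1
Block 9 (0000000): 0 ones → 0
Block 10 (0100001): 2 ones → 0
Block 11 (0110001): 3 ones → 0
Block 12 (1111011): 6 ones → 1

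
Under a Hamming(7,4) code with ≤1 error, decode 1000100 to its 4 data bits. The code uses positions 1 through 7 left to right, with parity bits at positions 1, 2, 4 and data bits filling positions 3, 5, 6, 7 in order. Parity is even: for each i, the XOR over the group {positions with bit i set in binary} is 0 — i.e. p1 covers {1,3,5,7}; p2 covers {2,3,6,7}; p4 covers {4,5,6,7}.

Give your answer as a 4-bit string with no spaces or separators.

s1 (pos 1,3,5,7): 1⊕0⊕1⊕0 = 0
s2 (pos 2,3,6,7): 0⊕0⊕0⊕0 = 0
s4 (pos 4,5,6,7): 0⊕1⊕0⊕0 = 1
Syndrome s4…s1 = 100 → error at position 4.
Flip position 4: 1000100 → 1001100
Read data bits from positions 3,5,6,7: 0100

0100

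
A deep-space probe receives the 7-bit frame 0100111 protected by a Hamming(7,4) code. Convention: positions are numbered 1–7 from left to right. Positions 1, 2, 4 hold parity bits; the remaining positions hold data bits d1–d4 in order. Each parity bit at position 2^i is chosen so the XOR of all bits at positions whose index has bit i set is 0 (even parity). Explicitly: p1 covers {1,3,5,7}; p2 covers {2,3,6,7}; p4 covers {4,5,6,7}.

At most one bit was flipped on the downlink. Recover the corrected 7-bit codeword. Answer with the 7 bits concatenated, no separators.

s1 (pos 1,3,5,7): 0⊕0⊕1⊕1 = 0
s2 (pos 2,3,6,7): 1⊕0⊕1⊕1 = 1
s4 (pos 4,5,6,7): 0⊕1⊕1⊕1 = 1
Syndrome s4…s1 = 110 → error at position 6.
Flip position 6: 0100111 → 0100101

0100101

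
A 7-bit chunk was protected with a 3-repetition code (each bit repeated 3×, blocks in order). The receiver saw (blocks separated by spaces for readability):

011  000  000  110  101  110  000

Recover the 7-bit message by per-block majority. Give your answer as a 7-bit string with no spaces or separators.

Block 1 (011): 2 ones → 1
Block 2 (000): 0 ones → 0
Block 3 (000): 0 ones → 0
Block 4 (110): 2 ones → 1
Block 5 (101): 2 ones → 1
Block 6 (110): 2 ones → 1
Block 7 (000): 0 ones → 0

1001110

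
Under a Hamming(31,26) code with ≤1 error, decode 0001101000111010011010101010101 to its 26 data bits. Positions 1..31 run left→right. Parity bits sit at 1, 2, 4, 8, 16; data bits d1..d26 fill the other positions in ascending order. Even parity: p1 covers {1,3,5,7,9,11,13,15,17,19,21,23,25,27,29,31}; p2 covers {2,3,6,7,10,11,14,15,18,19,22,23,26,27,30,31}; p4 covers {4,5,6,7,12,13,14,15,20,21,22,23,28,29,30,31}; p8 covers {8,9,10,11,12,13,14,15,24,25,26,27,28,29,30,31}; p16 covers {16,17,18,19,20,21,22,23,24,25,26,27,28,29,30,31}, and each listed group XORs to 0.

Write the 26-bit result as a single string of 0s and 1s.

s1 (pos 1,3,5,7,9,11,13,15,17,19,21,23,25,27,29,31): 0⊕0⊕1⊕1⊕0⊕1⊕1⊕1⊕0⊕1⊕1⊕1⊕1⊕1⊕1⊕1 = 0
s2 (pos 2,3,6,7,10,11,14,15,18,19,22,23,26,27,30,31): 0⊕0⊕0⊕1⊕0⊕1⊕0⊕1⊕1⊕1⊕0⊕1⊕0⊕1⊕0⊕1 = 0
s4 (pos 4,5,6,7,12,13,14,15,20,21,22,23,28,29,30,31): 1⊕1⊕0⊕1⊕1⊕1⊕0⊕1⊕0⊕1⊕0⊕1⊕0⊕1⊕0⊕1 = 0
s8 (pos 8,9,10,11,12,13,14,15,24,25,26,27,28,29,30,31): 0⊕0⊕0⊕1⊕1⊕1⊕0⊕1⊕0⊕1⊕0⊕1⊕0⊕1⊕0⊕1 = 0
s16 (pos 16,17,18,19,20,21,22,23,24,25,26,27,28,29,30,31): 0⊕0⊕1⊕1⊕0⊕1⊕0⊕1⊕0⊕1⊕0⊕1⊕0⊕1⊕0⊕1 = 0
Syndrome s16…s1 = 00000 → no error.
Read data bits from positions 3,5,6,7,9,10,11,12,13,14,15,17,18,19,20,21,22,23,24,25,26,27,28,29,30,31: 01010011101011010101010101

01010011101011010101010101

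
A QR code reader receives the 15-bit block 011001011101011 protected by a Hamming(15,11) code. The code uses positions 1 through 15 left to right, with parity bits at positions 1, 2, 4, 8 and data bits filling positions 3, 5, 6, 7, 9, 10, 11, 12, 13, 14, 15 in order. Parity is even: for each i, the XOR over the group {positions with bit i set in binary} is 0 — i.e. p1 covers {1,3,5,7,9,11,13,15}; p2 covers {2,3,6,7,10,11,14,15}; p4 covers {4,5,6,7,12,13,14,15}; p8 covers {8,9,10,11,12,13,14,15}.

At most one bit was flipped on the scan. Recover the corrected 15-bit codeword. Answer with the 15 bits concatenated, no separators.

111001011101011

s1 (pos 1,3,5,7,9,11,13,15): 0⊕1⊕0⊕0⊕1⊕0⊕0⊕1 = 1
s2 (pos 2,3,6,7,10,11,14,15): 1⊕1⊕1⊕0⊕1⊕0⊕1⊕1 = 0
s4 (pos 4,5,6,7,12,13,14,15): 0⊕0⊕1⊕0⊕1⊕0⊕1⊕1 = 0
s8 (pos 8,9,10,11,12,13,14,15): 1⊕1⊕1⊕0⊕1⊕0⊕1⊕1 = 0
Syndrome s8…s1 = 0001 → error at position 1.
Flip position 1: 011001011101011 → 111001011101011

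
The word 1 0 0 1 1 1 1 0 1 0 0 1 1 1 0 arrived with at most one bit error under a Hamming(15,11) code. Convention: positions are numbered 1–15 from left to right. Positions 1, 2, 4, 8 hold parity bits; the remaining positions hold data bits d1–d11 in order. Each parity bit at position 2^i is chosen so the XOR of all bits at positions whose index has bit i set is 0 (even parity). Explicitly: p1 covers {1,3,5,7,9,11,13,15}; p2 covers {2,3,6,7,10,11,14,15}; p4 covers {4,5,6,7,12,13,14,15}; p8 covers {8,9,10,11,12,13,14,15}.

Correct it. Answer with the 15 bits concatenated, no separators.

s1 (pos 1,3,5,7,9,11,13,15): 1⊕0⊕1⊕1⊕1⊕0⊕1⊕0 = 1
s2 (pos 2,3,6,7,10,11,14,15): 0⊕0⊕1⊕1⊕0⊕0⊕1⊕0 = 1
s4 (pos 4,5,6,7,12,13,14,15): 1⊕1⊕1⊕1⊕1⊕1⊕1⊕0 = 1
s8 (pos 8,9,10,11,12,13,14,15): 0⊕1⊕0⊕0⊕1⊕1⊕1⊕0 = 0
Syndrome s8…s1 = 0111 → error at position 7.
Flip position 7: 100111101001110 → 100111001001110

100111001001110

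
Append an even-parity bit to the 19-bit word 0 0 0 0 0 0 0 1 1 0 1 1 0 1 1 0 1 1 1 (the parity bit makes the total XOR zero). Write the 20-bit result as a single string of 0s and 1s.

00000001101101101111

XOR of the 19 data bits: 0⊕0⊕0⊕0⊕0⊕0⊕0⊕1⊕1⊕0⊕1⊕1⊕0⊕1⊕1⊕0⊕1⊕1⊕1 = 1
Parity bit = 1 (so all 20 bits XOR to 0).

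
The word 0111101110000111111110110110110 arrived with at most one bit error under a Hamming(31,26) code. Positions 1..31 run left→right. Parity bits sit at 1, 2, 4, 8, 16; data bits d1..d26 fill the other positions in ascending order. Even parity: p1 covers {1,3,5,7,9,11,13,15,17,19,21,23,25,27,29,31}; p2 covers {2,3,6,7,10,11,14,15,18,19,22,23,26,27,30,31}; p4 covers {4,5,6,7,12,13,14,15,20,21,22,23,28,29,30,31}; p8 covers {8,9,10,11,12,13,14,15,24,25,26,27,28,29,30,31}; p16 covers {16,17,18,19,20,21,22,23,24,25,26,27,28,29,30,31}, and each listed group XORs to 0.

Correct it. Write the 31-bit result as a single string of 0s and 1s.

s1 (pos 1,3,5,7,9,11,13,15,17,19,21,23,25,27,29,31): 0⊕1⊕1⊕1⊕1⊕0⊕0⊕1⊕1⊕1⊕1⊕1⊕0⊕1⊕1⊕0 = 1
s2 (pos 2,3,6,7,10,11,14,15,18,19,22,23,26,27,30,31): 1⊕1⊕0⊕1⊕0⊕0⊕1⊕1⊕1⊕1⊕0⊕1⊕1⊕1⊕1⊕0 = 1
s4 (pos 4,5,6,7,12,13,14,15,20,21,22,23,28,29,30,31): 1⊕1⊕0⊕1⊕0⊕0⊕1⊕1⊕1⊕1⊕0⊕1⊕0⊕1⊕1⊕0 = 0
s8 (pos 8,9,10,11,12,13,14,15,24,25,26,27,28,29,30,31): 1⊕1⊕0⊕0⊕0⊕0⊕1⊕1⊕1⊕0⊕1⊕1⊕0⊕1⊕1⊕0 = 1
s16 (pos 16,17,18,19,20,21,22,23,24,25,26,27,28,29,30,31): 1⊕1⊕1⊕1⊕1⊕1⊕0⊕1⊕1⊕0⊕1⊕1⊕0⊕1⊕1⊕0 = 0
Syndrome s16…s1 = 01011 → error at position 11.
Flip position 11: 0111101110000111111110110110110 → 0111101110100111111110110110110

0111101110100111111110110110110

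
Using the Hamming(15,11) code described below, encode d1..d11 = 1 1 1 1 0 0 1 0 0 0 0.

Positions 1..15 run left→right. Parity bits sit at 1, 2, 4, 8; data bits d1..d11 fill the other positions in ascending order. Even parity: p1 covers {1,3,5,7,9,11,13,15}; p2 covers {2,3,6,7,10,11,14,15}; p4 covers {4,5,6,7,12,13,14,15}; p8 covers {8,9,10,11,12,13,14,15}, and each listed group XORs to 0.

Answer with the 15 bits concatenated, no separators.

001111110010000

Place data at non-parity positions: p1 p2 1 p4 1 1 1 p8 0 0 1 0 0 0 0
p1 (pos 1,3,5,7,9,11,13,15): XOR of data positions = 1⊕1⊕1⊕0⊕1⊕0⊕0 = 0
p2 (pos 2,3,6,7,10,11,14,15): XOR of data positions = 1⊕1⊕1⊕0⊕1⊕0⊕0 = 0
p4 (pos 4,5,6,7,12,13,14,15): XOR of data positions = 1⊕1⊕1⊕0⊕0⊕0⊕0 = 1
p8 (pos 8,9,10,11,12,13,14,15): XOR of data positions = 0⊕0⊕1⊕0⊕0⊕0⊕0 = 1
Codeword: 001111110010000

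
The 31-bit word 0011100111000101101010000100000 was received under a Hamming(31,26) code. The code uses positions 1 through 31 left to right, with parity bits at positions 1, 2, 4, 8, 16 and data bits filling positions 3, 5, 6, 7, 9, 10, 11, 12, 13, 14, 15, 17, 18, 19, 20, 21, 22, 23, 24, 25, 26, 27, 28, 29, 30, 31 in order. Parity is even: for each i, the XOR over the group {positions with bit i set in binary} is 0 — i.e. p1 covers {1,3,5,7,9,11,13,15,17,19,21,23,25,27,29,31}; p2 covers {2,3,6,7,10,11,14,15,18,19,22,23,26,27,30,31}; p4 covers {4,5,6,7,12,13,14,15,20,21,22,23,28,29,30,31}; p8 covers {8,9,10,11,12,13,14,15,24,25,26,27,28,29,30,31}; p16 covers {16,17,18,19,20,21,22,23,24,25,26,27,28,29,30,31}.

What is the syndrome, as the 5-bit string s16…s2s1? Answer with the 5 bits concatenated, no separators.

s1 (pos 1,3,5,7,9,11,13,15,17,19,21,23,25,27,29,31): 0⊕1⊕1⊕0⊕1⊕0⊕0⊕0⊕1⊕1⊕1⊕0⊕0⊕0⊕0⊕0 = 0
s2 (pos 2,3,6,7,10,11,14,15,18,19,22,23,26,27,30,31): 0⊕1⊕0⊕0⊕1⊕0⊕1⊕0⊕0⊕1⊕0⊕0⊕1⊕0⊕0⊕0 = 1
s4 (pos 4,5,6,7,12,13,14,15,20,21,22,23,28,29,30,31): 1⊕1⊕0⊕0⊕0⊕0⊕1⊕0⊕0⊕1⊕0⊕0⊕0⊕0⊕0⊕0 = 0
s8 (pos 8,9,10,11,12,13,14,15,24,25,26,27,28,29,30,31): 1⊕1⊕1⊕0⊕0⊕0⊕1⊕0⊕0⊕0⊕1⊕0⊕0⊕0⊕0⊕0 = 1
s16 (pos 16,17,18,19,20,21,22,23,24,25,26,27,28,29,30,31): 1⊕1⊕0⊕1⊕0⊕1⊕0⊕0⊕0⊕0⊕1⊕0⊕0⊕0⊕0⊕0 = 1
Syndrome s16…s1 = 11010 → error at position 26.

11010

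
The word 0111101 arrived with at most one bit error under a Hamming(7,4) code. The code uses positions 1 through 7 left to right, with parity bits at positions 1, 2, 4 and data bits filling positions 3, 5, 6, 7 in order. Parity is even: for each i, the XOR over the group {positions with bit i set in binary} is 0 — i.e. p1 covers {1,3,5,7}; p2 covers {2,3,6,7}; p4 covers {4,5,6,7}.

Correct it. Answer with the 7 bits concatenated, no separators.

s1 (pos 1,3,5,7): 0⊕1⊕1⊕1 = 1
s2 (pos 2,3,6,7): 1⊕1⊕0⊕1 = 1
s4 (pos 4,5,6,7): 1⊕1⊕0⊕1 = 1
Syndrome s4…s1 = 111 → error at position 7.
Flip position 7: 0111101 → 0111100

0111100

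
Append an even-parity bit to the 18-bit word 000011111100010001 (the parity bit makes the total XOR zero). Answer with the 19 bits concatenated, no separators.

0000111111000100010

XOR of the 18 data bits: 0⊕0⊕0⊕0⊕1⊕1⊕1⊕1⊕1⊕1⊕0⊕0⊕0⊕1⊕0⊕0⊕0⊕1 = 0
Parity bit = 0 (so all 19 bits XOR to 0).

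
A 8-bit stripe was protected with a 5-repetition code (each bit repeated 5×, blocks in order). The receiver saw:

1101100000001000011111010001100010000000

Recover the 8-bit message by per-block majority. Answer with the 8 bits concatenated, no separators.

Block 1 (11011): 4 ones → 1
Block 2 (00000): 0 ones → 0
Block 3 (00100): 1 one → 0
Block 4 (00111): 3 ones → 1
Block 5 (11010): 3 ones → 1
Block 6 (00110): 2 ones → 0
Block 7 (00100): 1 one → 0
Block 8 (00000): 0 ones → 0

10011000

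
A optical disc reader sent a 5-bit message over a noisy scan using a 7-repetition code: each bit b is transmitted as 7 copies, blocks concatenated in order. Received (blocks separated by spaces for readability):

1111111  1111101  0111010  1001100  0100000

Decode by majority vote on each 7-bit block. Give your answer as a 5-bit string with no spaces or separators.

11100

Block 1 (1111111): 7 ones → 1
Block 2 (1111101): 6 ones → 1
Block 3 (0111010): 4 ones → 1
Block 4 (1001100): 3 ones → 0
Block 5 (0100000): 1 one → 0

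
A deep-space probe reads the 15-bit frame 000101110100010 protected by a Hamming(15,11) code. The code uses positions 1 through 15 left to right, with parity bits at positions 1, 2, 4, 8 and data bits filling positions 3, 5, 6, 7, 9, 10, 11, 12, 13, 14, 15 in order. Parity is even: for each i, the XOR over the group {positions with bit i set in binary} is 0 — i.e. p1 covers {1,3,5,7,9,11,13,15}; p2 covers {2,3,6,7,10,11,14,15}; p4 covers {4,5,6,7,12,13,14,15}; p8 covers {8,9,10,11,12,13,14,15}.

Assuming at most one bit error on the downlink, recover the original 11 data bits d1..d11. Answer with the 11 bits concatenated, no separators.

00111100010

s1 (pos 1,3,5,7,9,11,13,15): 0⊕0⊕0⊕1⊕0⊕0⊕0⊕0 = 1
s2 (pos 2,3,6,7,10,11,14,15): 0⊕0⊕1⊕1⊕1⊕0⊕1⊕0 = 0
s4 (pos 4,5,6,7,12,13,14,15): 1⊕0⊕1⊕1⊕0⊕0⊕1⊕0 = 0
s8 (pos 8,9,10,11,12,13,14,15): 1⊕0⊕1⊕0⊕0⊕0⊕1⊕0 = 1
Syndrome s8…s1 = 1001 → error at position 9.
Flip position 9: 000101110100010 → 000101111100010
Read data bits from positions 3,5,6,7,9,10,11,12,13,14,15: 00111100010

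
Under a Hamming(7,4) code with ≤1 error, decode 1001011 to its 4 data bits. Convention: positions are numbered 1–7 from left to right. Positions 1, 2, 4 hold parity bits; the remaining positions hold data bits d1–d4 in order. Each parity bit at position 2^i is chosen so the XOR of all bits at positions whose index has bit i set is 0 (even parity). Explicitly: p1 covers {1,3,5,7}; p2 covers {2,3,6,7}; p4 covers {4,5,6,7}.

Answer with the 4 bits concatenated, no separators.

s1 (pos 1,3,5,7): 1⊕0⊕0⊕1 = 0
s2 (pos 2,3,6,7): 0⊕0⊕1⊕1 = 0
s4 (pos 4,5,6,7): 1⊕0⊕1⊕1 = 1
Syndrome s4…s1 = 100 → error at position 4.
Flip position 4: 1001011 → 1000011
Read data bits from positions 3,5,6,7: 0011

0011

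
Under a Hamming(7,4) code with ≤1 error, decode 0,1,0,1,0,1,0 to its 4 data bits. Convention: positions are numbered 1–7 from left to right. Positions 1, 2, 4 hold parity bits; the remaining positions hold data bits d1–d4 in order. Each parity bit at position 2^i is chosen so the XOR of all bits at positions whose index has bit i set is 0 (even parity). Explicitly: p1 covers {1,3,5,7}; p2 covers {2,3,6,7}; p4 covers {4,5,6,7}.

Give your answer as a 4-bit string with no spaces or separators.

s1 (pos 1,3,5,7): 0⊕0⊕0⊕0 = 0
s2 (pos 2,3,6,7): 1⊕0⊕1⊕0 = 0
s4 (pos 4,5,6,7): 1⊕0⊕1⊕0 = 0
Syndrome s4…s1 = 000 → no error.
Read data bits from positions 3,5,6,7: 0010

0010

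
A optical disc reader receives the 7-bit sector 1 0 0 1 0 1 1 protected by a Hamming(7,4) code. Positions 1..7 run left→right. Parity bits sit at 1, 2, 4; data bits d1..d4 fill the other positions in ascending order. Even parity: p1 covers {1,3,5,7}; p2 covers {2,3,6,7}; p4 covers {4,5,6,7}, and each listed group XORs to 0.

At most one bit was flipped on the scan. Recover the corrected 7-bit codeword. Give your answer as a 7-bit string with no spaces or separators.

s1 (pos 1,3,5,7): 1⊕0⊕0⊕1 = 0
s2 (pos 2,3,6,7): 0⊕0⊕1⊕1 = 0
s4 (pos 4,5,6,7): 1⊕0⊕1⊕1 = 1
Syndrome s4…s1 = 100 → error at position 4.
Flip position 4: 1001011 → 1000011

1000011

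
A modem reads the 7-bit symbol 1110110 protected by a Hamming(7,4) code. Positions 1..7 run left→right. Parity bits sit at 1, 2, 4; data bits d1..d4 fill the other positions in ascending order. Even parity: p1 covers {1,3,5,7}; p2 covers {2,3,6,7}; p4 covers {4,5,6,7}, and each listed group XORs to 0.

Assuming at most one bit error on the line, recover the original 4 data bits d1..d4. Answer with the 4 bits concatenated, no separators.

s1 (pos 1,3,5,7): 1⊕1⊕1⊕0 = 1
s2 (pos 2,3,6,7): 1⊕1⊕1⊕0 = 1
s4 (pos 4,5,6,7): 0⊕1⊕1⊕0 = 0
Syndrome s4…s1 = 011 → error at position 3.
Flip position 3: 1110110 → 1100110
Read data bits from positions 3,5,6,7: 0110

0110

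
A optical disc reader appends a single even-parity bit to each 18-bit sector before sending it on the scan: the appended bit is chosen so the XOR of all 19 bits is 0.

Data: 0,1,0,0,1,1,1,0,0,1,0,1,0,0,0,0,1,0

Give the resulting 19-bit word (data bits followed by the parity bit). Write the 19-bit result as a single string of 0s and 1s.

0100111001010000101

XOR of the 18 data bits: 0⊕1⊕0⊕0⊕1⊕1⊕1⊕0⊕0⊕1⊕0⊕1⊕0⊕0⊕0⊕0⊕1⊕0 = 1
Parity bit = 1 (so all 19 bits XOR to 0).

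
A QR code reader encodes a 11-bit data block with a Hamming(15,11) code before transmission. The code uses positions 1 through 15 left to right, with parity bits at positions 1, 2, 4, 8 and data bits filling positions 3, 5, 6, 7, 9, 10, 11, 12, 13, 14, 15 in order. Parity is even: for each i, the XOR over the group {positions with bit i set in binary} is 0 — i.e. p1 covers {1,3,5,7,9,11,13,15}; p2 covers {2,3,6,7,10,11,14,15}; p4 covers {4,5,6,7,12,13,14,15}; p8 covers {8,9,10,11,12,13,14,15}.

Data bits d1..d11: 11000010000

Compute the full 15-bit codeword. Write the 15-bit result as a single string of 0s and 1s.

101110010010000

Place data at non-parity positions: p1 p2 1 p4 1 0 0 p8 0 0 1 0 0 0 0
p1 (pos 1,3,5,7,9,11,13,15): XOR of data positions = 1⊕1⊕0⊕0⊕1⊕0⊕0 = 1
p2 (pos 2,3,6,7,10,11,14,15): XOR of data positions = 1⊕0⊕0⊕0⊕1⊕0⊕0 = 0
p4 (pos 4,5,6,7,12,13,14,15): XOR of data positions = 1⊕0⊕0⊕0⊕0⊕0⊕0 = 1
p8 (pos 8,9,10,11,12,13,14,15): XOR of data positions = 0⊕0⊕1⊕0⊕0⊕0⊕0 = 1
Codeword: 101110010010000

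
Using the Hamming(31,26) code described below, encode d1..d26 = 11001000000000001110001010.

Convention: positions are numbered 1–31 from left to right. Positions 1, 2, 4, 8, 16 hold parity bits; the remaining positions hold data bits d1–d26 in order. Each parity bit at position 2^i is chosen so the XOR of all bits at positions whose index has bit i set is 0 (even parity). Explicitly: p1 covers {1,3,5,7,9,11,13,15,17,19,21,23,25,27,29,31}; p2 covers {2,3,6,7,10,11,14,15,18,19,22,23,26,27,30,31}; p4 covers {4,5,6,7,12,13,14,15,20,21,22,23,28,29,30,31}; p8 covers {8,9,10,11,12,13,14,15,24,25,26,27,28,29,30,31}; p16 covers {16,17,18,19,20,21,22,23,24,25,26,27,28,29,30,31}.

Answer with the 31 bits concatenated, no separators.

0011100010000001000001110001010

Place data at non-parity positions: p1 p2 1 p4 1 0 0 p8 1 0 0 0 0 0 0 p16 0 0 0 0 0 1 1 1 0 0 0 1 0 1 0
p1 (pos 1,3,5,7,9,11,13,15,17,19,21,23,25,27,29,31): XOR of data positions = 1⊕1⊕0⊕1⊕0⊕0⊕0⊕0⊕0⊕0⊕1⊕0⊕0⊕0⊕0 = 0
p2 (pos 2,3,6,7,10,11,14,15,18,19,22,23,26,27,30,31): XOR of data positions = 1⊕0⊕0⊕0⊕0⊕0⊕0⊕0⊕0⊕1⊕1⊕0⊕0⊕1⊕0 = 0
p4 (pos 4,5,6,7,12,13,14,15,20,21,22,23,28,29,30,31): XOR of data positions = 1⊕0⊕0⊕0⊕0⊕0⊕0⊕0⊕0⊕1⊕1⊕1⊕0⊕1⊕0 = 1
p8 (pos 8,9,10,11,12,13,14,15,24,25,26,27,28,29,30,31): XOR of data positions = 1⊕0⊕0⊕0⊕0⊕0⊕0⊕1⊕0⊕0⊕0⊕1⊕0⊕1⊕0 = 0
p16 (pos 16,17,18,19,20,21,22,23,24,25,26,27,28,29,30,31): XOR of data positions = 0⊕0⊕0⊕0⊕0⊕1⊕1⊕1⊕0⊕0⊕0⊕1⊕0⊕1⊕0 = 1
Codeword: 0011100010000001000001110001010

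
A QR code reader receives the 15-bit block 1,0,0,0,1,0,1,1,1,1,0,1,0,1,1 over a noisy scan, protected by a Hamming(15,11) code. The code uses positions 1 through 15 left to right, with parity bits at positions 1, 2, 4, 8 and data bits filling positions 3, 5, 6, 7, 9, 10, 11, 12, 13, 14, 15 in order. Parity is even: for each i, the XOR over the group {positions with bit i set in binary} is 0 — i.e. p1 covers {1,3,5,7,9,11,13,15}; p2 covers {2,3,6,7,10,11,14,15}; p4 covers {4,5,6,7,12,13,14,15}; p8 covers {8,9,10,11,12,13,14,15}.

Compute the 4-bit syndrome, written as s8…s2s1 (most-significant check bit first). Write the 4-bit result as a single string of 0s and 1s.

0101

s1 (pos 1,3,5,7,9,11,13,15): 1⊕0⊕1⊕1⊕1⊕0⊕0⊕1 = 1
s2 (pos 2,3,6,7,10,11,14,15): 0⊕0⊕0⊕1⊕1⊕0⊕1⊕1 = 0
s4 (pos 4,5,6,7,12,13,14,15): 0⊕1⊕0⊕1⊕1⊕0⊕1⊕1 = 1
s8 (pos 8,9,10,11,12,13,14,15): 1⊕1⊕1⊕0⊕1⊕0⊕1⊕1 = 0
Syndrome s8…s1 = 0101 → error at position 5.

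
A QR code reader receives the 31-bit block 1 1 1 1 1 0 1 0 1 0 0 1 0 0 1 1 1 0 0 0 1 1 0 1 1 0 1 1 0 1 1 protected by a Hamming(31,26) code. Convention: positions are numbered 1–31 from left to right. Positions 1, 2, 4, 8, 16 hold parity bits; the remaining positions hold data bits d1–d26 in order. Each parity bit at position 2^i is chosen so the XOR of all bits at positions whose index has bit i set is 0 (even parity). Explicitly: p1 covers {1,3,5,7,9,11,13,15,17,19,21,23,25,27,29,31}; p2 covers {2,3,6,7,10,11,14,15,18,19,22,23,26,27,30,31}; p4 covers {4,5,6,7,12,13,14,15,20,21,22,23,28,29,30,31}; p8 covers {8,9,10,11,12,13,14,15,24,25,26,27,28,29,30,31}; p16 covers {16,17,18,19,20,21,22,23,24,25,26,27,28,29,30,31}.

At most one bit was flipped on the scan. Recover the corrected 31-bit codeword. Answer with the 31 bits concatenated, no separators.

1111101000010011100011011011011

s1 (pos 1,3,5,7,9,11,13,15,17,19,21,23,25,27,29,31): 1⊕1⊕1⊕1⊕1⊕0⊕0⊕1⊕1⊕0⊕1⊕0⊕1⊕1⊕0⊕1 = 1
s2 (pos 2,3,6,7,10,11,14,15,18,19,22,23,26,27,30,31): 1⊕1⊕0⊕1⊕0⊕0⊕0⊕1⊕0⊕0⊕1⊕0⊕0⊕1⊕1⊕1 = 0
s4 (pos 4,5,6,7,12,13,14,15,20,21,22,23,28,29,30,31): 1⊕1⊕0⊕1⊕1⊕0⊕0⊕1⊕0⊕1⊕1⊕0⊕1⊕0⊕1⊕1 = 0
s8 (pos 8,9,10,11,12,13,14,15,24,25,26,27,28,29,30,31): 0⊕1⊕0⊕0⊕1⊕0⊕0⊕1⊕1⊕1⊕0⊕1⊕1⊕0⊕1⊕1 = 1
s16 (pos 16,17,18,19,20,21,22,23,24,25,26,27,28,29,30,31): 1⊕1⊕0⊕0⊕0⊕1⊕1⊕0⊕1⊕1⊕0⊕1⊕1⊕0⊕1⊕1 = 0
Syndrome s16…s1 = 01001 → error at position 9.
Flip position 9: 1111101010010011100011011011011 → 1111101000010011100011011011011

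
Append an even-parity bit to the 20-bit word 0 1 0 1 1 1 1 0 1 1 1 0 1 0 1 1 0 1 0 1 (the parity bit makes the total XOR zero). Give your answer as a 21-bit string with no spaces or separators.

010111101110101101011

XOR of the 20 data bits: 0⊕1⊕0⊕1⊕1⊕1⊕1⊕0⊕1⊕1⊕1⊕0⊕1⊕0⊕1⊕1⊕0⊕1⊕0⊕1 = 1
Parity bit = 1 (so all 21 bits XOR to 0).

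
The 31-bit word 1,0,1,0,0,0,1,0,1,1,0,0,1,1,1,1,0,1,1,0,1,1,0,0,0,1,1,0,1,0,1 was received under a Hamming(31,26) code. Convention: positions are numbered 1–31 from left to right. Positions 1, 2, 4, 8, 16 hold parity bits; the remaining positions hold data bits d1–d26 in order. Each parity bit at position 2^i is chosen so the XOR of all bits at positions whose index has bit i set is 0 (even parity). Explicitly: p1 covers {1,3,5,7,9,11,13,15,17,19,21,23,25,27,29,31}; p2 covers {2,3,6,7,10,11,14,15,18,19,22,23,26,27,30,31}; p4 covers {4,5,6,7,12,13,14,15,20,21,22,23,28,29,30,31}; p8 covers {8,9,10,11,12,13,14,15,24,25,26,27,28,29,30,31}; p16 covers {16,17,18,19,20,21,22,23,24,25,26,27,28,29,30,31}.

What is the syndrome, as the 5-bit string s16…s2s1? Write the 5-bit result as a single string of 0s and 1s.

11011

s1 (pos 1,3,5,7,9,11,13,15,17,19,21,23,25,27,29,31): 1⊕1⊕0⊕1⊕1⊕0⊕1⊕1⊕0⊕1⊕1⊕0⊕0⊕1⊕1⊕1 = 1
s2 (pos 2,3,6,7,10,11,14,15,18,19,22,23,26,27,30,31): 0⊕1⊕0⊕1⊕1⊕0⊕1⊕1⊕1⊕1⊕1⊕0⊕1⊕1⊕0⊕1 = 1
s4 (pos 4,5,6,7,12,13,14,15,20,21,22,23,28,29,30,31): 0⊕0⊕0⊕1⊕0⊕1⊕1⊕1⊕0⊕1⊕1⊕0⊕0⊕1⊕0⊕1 = 0
s8 (pos 8,9,10,11,12,13,14,15,24,25,26,27,28,29,30,31): 0⊕1⊕1⊕0⊕0⊕1⊕1⊕1⊕0⊕0⊕1⊕1⊕0⊕1⊕0⊕1 = 1
s16 (pos 16,17,18,19,20,21,22,23,24,25,26,27,28,29,30,31): 1⊕0⊕1⊕1⊕0⊕1⊕1⊕0⊕0⊕0⊕1⊕1⊕0⊕1⊕0⊕1 = 1
Syndrome s16…s1 = 11011 → error at position 27.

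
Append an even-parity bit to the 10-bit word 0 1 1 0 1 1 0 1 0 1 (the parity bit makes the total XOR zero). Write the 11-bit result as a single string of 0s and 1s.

01101101010

XOR of the 10 data bits: 0⊕1⊕1⊕0⊕1⊕1⊕0⊕1⊕0⊕1 = 0
Parity bit = 0 (so all 11 bits XOR to 0).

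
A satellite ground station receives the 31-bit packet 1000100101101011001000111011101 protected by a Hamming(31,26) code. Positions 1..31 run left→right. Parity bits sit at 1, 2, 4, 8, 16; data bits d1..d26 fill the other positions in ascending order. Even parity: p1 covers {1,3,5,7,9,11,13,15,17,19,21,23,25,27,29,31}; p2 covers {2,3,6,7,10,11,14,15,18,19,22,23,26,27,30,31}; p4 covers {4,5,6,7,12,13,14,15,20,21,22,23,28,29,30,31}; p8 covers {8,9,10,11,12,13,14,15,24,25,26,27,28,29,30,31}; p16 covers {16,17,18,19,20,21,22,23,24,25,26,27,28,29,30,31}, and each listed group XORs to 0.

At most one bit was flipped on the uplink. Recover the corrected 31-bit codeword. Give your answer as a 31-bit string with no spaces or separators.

1000100101101011001000111011100

s1 (pos 1,3,5,7,9,11,13,15,17,19,21,23,25,27,29,31): 1⊕0⊕1⊕0⊕0⊕1⊕1⊕1⊕0⊕1⊕0⊕1⊕1⊕1⊕1⊕1 = 1
s2 (pos 2,3,6,7,10,11,14,15,18,19,22,23,26,27,30,31): 0⊕0⊕0⊕0⊕1⊕1⊕0⊕1⊕0⊕1⊕0⊕1⊕0⊕1⊕0⊕1 = 1
s4 (pos 4,5,6,7,12,13,14,15,20,21,22,23,28,29,30,31): 0⊕1⊕0⊕0⊕0⊕1⊕0⊕1⊕0⊕0⊕0⊕1⊕1⊕1⊕0⊕1 = 1
s8 (pos 8,9,10,11,12,13,14,15,24,25,26,27,28,29,30,31): 1⊕0⊕1⊕1⊕0⊕1⊕0⊕1⊕1⊕1⊕0⊕1⊕1⊕1⊕0⊕1 = 1
s16 (pos 16,17,18,19,20,21,22,23,24,25,26,27,28,29,30,31): 1⊕0⊕0⊕1⊕0⊕0⊕0⊕1⊕1⊕1⊕0⊕1⊕1⊕1⊕0⊕1 = 1
Syndrome s16…s1 = 11111 → error at position 31.
Flip position 31: 1000100101101011001000111011101 → 1000100101101011001000111011100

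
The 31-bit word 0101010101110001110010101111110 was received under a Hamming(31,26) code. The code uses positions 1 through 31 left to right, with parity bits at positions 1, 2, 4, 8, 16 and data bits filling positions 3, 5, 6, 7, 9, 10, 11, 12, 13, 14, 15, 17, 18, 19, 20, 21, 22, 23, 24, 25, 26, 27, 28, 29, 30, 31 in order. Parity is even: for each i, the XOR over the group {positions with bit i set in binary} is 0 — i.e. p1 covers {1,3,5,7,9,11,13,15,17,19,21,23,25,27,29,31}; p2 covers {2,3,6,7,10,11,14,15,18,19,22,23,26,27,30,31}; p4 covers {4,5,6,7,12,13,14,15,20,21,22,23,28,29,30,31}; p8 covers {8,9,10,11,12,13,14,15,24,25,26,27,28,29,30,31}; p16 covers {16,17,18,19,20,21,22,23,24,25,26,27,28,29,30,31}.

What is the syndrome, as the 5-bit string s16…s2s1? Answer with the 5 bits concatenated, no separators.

10011

s1 (pos 1,3,5,7,9,11,13,15,17,19,21,23,25,27,29,31): 0⊕0⊕0⊕0⊕0⊕1⊕0⊕0⊕1⊕0⊕1⊕1⊕1⊕1⊕1⊕0 = 1
s2 (pos 2,3,6,7,10,11,14,15,18,19,22,23,26,27,30,31): 1⊕0⊕1⊕0⊕1⊕1⊕0⊕0⊕1⊕0⊕0⊕1⊕1⊕1⊕1⊕0 = 1
s4 (pos 4,5,6,7,12,13,14,15,20,21,22,23,28,29,30,31): 1⊕0⊕1⊕0⊕1⊕0⊕0⊕0⊕0⊕1⊕0⊕1⊕1⊕1⊕1⊕0 = 0
s8 (pos 8,9,10,11,12,13,14,15,24,25,26,27,28,29,30,31): 1⊕0⊕1⊕1⊕1⊕0⊕0⊕0⊕0⊕1⊕1⊕1⊕1⊕1⊕1⊕0 = 0
s16 (pos 16,17,18,19,20,21,22,23,24,25,26,27,28,29,30,31): 1⊕1⊕1⊕0⊕0⊕1⊕0⊕1⊕0⊕1⊕1⊕1⊕1⊕1⊕1⊕0 = 1
Syndrome s16…s1 = 10011 → error at position 19.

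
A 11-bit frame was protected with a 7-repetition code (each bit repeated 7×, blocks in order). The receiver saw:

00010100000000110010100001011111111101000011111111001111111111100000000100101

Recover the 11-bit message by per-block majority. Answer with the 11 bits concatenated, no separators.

Block 1 (0001010): 2 ones → 0
Block 2 (0000000): 0 ones → 0
Block 3 (1100101): 4 ones → 1
Block 4 (0000101): 2 ones → 0
Block 5 (1111111): 7 ones → 1
Block 6 (1010000): 2 ones → 0
Block 7 (1111111): 7 ones → 1
Block 8 (1001111): 5 ones → 1
Block 9 (1111111): 7 ones → 1
Block 10 (0000000): 0 ones → 0
Block 11 (0100101): 3 ones → 0

00101011100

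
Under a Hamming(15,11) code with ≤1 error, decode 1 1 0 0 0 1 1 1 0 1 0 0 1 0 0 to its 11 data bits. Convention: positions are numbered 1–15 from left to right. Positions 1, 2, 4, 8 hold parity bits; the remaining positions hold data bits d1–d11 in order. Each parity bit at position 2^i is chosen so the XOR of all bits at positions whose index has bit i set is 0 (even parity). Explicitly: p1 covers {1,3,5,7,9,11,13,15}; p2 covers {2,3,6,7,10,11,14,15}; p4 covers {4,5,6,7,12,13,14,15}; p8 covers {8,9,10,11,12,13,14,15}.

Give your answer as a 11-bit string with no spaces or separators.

00110100000

s1 (pos 1,3,5,7,9,11,13,15): 1⊕0⊕0⊕1⊕0⊕0⊕1⊕0 = 1
s2 (pos 2,3,6,7,10,11,14,15): 1⊕0⊕1⊕1⊕1⊕0⊕0⊕0 = 0
s4 (pos 4,5,6,7,12,13,14,15): 0⊕0⊕1⊕1⊕0⊕1⊕0⊕0 = 1
s8 (pos 8,9,10,11,12,13,14,15): 1⊕0⊕1⊕0⊕0⊕1⊕0⊕0 = 1
Syndrome s8…s1 = 1101 → error at position 13.
Flip position 13: 110001110100100 → 110001110100000
Read data bits from positions 3,5,6,7,9,10,11,12,13,14,15: 00110100000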